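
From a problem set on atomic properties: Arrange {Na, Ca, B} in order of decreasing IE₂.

Na > B > Ca

After 1 electron has been removed, what remains? Na⁺ is the bare [Ne] core; Ca⁺ still has 1 valence electron; B⁺ still has 2 valence electrons.
Breaking into a closed-shell core is much more expensive than removing a leftover valence electron — Na has the largest IE_2 here.
Valence configurations: Ca⁺ [Ar]4s¹, B⁺ [He]2s².
The numbers (kJ/mol): Na 4562, Ca 1145, B 2427.
Overall IE_2 order: Ca < B < Na.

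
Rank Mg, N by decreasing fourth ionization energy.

The fourth ionization energy removes an electron from the +3 ion. For each element: Mg³⁺ is already 1 electron into the core; N³⁺ still has 2 valence electrons.
Core electrons are held far more tightly than valence electrons, so Mg tops the IE_4 order.
Approximate IE_4 values (kJ/mol): Mg 10543, N 7475.
Putting it together, IE_4: N < Mg.

Mg > N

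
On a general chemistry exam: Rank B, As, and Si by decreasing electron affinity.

Si > As > B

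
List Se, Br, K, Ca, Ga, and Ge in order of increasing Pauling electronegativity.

K < Ca < Ga < Ge < Se < Br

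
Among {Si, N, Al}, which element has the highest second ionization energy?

N

The second ionization energy removes an electron from the +1 ion. For each element: Si⁺ still has 3 valence electrons; N⁺ still has 4 valence electrons; Al⁺ still has 2 valence electrons.
All are still removing valence electrons, so compare the +1 ions as you would atoms: IE_2 generally rises across a period (higher Z_eff) and falls down a group (larger shell), subject to the usual subshell exceptions.
Valence configurations: Si⁺ [Ne]3s²3p¹, N⁺ [He]2s²2p², Al⁺ [Ne]3s².
Si⁺ loses a lone 3p electron whereas Al⁺ must break into a filled 3s² pair, so IE_2(Al) > IE_2(Si) even though Si has the higher nuclear charge.
Approximate IE_2 values (kJ/mol): Si 1577, N 2856, Al 1817.
Hence IE_2: Si < Al < N.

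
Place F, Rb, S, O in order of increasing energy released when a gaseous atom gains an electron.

Rb < O < S < F

O is in period 2, group 16; F is in period 2, group 17; S is in period 3, group 16; Rb is in period 5, group 1.
EA tends to increase across a period and decrease down a group, though the pattern is less regular than for IE or radius.
Here both period and group differ, so the two effects have to be weighed against each other.
O > Rb: both effects reinforce here, so O is clearly the higher of the two.
S > O: this pair runs against the simple trend — see the exception note.
F > S: relative to S, both the across-period and down-group shifts push F's electron affinity up.
Note the exception: S has a higher electron affinity than O, contrary to the simple trend — the compact 2p subshell of O repels the added electron more than S's larger 3p does.
For reference (kJ/mol): O 141, F 328, S 200, Rb 47.
So from lowest to highest: Rb < O < S < F.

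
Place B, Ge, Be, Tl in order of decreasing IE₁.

Be > B > Ge > Tl

Be is in period 2, group 2; B is in period 2, group 13; Ge is in period 4, group 14; Tl is in period 6, group 13.
Across a period the outer electron is held more tightly (higher IE₁); down a group it sits in a higher shell, more shielded, and comes off more easily.
Here both period and group differ, so the two effects have to be weighed against each other.
Ge > Tl: both effects reinforce here, so Ge is clearly the higher of the two.
B > Ge: the two effects oppose for this pair; the down-group effect wins (801 vs 762 kJ/mol).
Be > B: this pair runs against the simple trend — see the exception note.
Note the exception: Be has a higher first ionization energy than B, contrary to the simple trend — removing B's lone 2p electron is easier than breaking Be's filled 2s².
Tabulated first ionization energy (kJ/mol): Be 900, B 801, Ge 762, Tl 589.
So from highest to lowest: Be > B > Ge > Tl.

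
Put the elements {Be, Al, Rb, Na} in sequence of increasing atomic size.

Across a period the added protons contract the valence shell; down a group each new principal shell makes the atom larger.
Neither a single period nor a single group — weigh both effects.
Al > Be: the two effects oppose for this pair; the down-group effect wins (126 vs 102 pm).
Na > Al: both are in period 3; the period trend gives Na the larger value.
Rb > Na: they share group 1; the group trend gives Rb the larger value.
Approximate values (pm): Be 102, Na 155, Al 126, Rb 210.
So from smallest to largest: Be < Al < Na < Rb.

Be, Al, Na, Rb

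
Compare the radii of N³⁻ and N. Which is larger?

Forming N³⁻ adds 3 electrons to N. More electron–electron repulsion in the same shell, with unchanged nuclear charge, lets the cloud expand.
An anion is larger than its parent atom: N³⁻ > N.

N³⁻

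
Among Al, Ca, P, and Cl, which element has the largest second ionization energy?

Cl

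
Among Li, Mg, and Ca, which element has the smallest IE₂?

Ca

After 1 electron has been removed, what remains? Li⁺ is the bare [He] core; Mg⁺ still has 1 valence electron; Ca⁺ still has 1 valence electron.
Pulling an electron out of a noble-gas core costs far more than removing a remaining valence electron, so Li sits at the high end of IE_2.
Valence configurations: Mg⁺ [Ne]3s¹, Ca⁺ [Ar]4s¹.
The numbers (kJ/mol): Li 7298, Mg 1451, Ca 1145.
Hence IE_2: Ca < Mg < Li.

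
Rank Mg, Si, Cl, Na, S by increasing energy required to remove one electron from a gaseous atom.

Na is in period 3, group 1; Mg is in period 3, group 2; Si is in period 3, group 14; S is in period 3, group 16; Cl is in period 3, group 17.
Across a period the outer electron is held more tightly (higher IE₁); down a group it sits in a higher shell, more shielded, and comes off more easily.
All lie in period 3, so first ionization energy increases left to right.
So from lowest to highest: Na < Mg < Si < S < Cl.

Na < Mg < Si < S < Cl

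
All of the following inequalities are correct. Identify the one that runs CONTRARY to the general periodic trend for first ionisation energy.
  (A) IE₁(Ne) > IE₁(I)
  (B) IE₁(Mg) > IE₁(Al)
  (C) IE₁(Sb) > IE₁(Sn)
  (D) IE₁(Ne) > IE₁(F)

The general trend: first ionisation energy increases across a period and decreases down a group.
(A) Ne (period 2, group 18) vs I (period 5, group 17): the stated order agrees with the simple trend.
(B) Mg (period 3, group 2) vs Al (period 3, group 13): the stated order contradicts the simple trend.
(C) Sb (period 5, group 15) vs Sn (period 5, group 14): the stated order agrees with the simple trend.
(D) Ne (period 2, group 18) vs F (period 2, group 17): the stated order agrees with the simple trend.
The exception is (B): Al's single 3p electron is easier to remove than one from Mg's filled 3s².

(B)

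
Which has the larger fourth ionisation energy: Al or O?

Al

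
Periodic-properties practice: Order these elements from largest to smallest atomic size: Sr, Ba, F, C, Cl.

Ba > Sr > Cl > C > F

C is in period 2, group 14; F is in period 2, group 17; Cl is in period 3, group 17; Sr is in period 5, group 2; Ba is in period 6, group 2.
Moving right in a period, electrons are added to the same shell under a stronger nuclear pull, so atoms get smaller; moving down, a new shell is opened and atoms get larger.
These span different periods and groups, so the two trends combine.
C > F: both are in period 2; the period trend gives C the larger value.
Cl > C: period and group pull opposite ways; the down-group shift dominates (99 vs 75 pm).
Sr > Cl: relative to Cl, both the across-period and down-group shifts push Sr's atomic radius up.
Ba > Sr: Ba sits below Sr in group 2, so the down-group effect alone puts Ba larger.
For reference (pm): C 75, F 64, Cl 99, Sr 185, Ba 196.
So from largest to smallest: Ba > Sr > Cl > C > F.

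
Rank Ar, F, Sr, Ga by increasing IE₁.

F is in period 2, group 17; Ar is in period 3, group 18; Ga is in period 4, group 13; Sr is in period 5, group 2.
Removing the outermost electron gets harder across a period and easier down a group.
Here both period and group differ, so the two effects have to be weighed against each other.
Ga > Sr: relative to Sr, both the across-period and down-group shifts push Ga's first ionization energy up.
Ar > Ga: relative to Ga, both the across-period and down-group shifts push Ar's first ionization energy up.
F > Ar: period and group pull opposite ways; the down-group shift dominates (1681 vs 1521 kJ/mol).
For reference (kJ/mol): F 1681, Ar 1521, Ga 579, Sr 550.
So from lowest to highest: Sr < Ga < Ar < F.

Sr < Ga < Ar < F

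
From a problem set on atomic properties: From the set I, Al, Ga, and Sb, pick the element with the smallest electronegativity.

Al

Al is in period 3, group 13; Ga is in period 4, group 13; Sb is in period 5, group 15; I is in period 5, group 17.
Electronegativity increases across a period and decreases down a group, tracking effective nuclear charge and atomic size.
Neither a single period nor a single group — weigh both effects.
Ga > Al: this pair runs against the simple trend — see the exception note.
Sb > Ga: period and group pull opposite ways; the across-period shift dominates (2.05 vs 1.81).
I > Sb: I lies to the right of Sb in period 5, so the across-period effect alone puts I higher.
Note the exception: Ga has a higher electronegativity than Al, contrary to the simple trend — poor shielding by filled d (and f) subshells raises the heavier element's effective nuclear charge more than the simple down-group trend predicts.
For reference (Pauling): Al 1.61, Ga 1.81, Sb 2.05, I 2.66.
The smallest electronegativity among these belongs to Al.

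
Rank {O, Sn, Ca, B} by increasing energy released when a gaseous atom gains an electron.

Ca < B < Sn < O

EA tends to increase across a period and decrease down a group, though the pattern is less regular than for IE or radius.
These span different periods and groups, so the two trends combine.
B > Ca: relative to Ca, both the across-period and down-group shifts push B's electron affinity up.
Sn > B: the two effects oppose for this pair; the across-period effect wins (107 vs 27 kJ/mol).
O > Sn: relative to Sn, both the across-period and down-group shifts push O's electron affinity up.
Approximate values (kJ/mol): B 27, O 141, Ca 2, Sn 107.
So from lowest to highest: Ca < B < Sn < O.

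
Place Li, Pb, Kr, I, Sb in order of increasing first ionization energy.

Li is in period 2, group 1; Kr is in period 4, group 18; Sb is in period 5, group 15; I is in period 5, group 17; Pb is in period 6, group 14.
Across a period the outer electron is held more tightly (higher IE₁); down a group it sits in a higher shell, more shielded, and comes off more easily.
Here both period and group differ, so the two effects have to be weighed against each other.
Pb > Li: the two effects oppose for this pair; the across-period effect wins (716 vs 520 kJ/mol).
Sb > Pb: both effects reinforce here, so Sb is clearly the higher of the two.
I > Sb: I lies to the right of Sb in period 5, so the across-period effect alone puts I higher.
Kr > I: relative to I, both the across-period and down-group shifts push Kr's first ionization energy up.
For reference (kJ/mol): Li 520, Kr 1351, Sb 831, I 1008, Pb 716.
So from lowest to highest: Li < Pb < Sb < I < Kr.

Li < Pb < Sb < I < Kr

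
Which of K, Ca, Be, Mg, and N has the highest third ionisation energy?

Be

The third ionization energy removes an electron from the +2 ion. For each element: K²⁺ is already 1 electron into the core; Ca²⁺ is the bare [Ar] core; Be²⁺ is the bare [He] core; Mg²⁺ is the bare [Ne] core; N²⁺ still has 3 valence electrons.
Usually core removal costs more than valence removal, but here the competition is close: a tightly held n=2 valence electron can cost more to remove than an n=3 core electron, so the actual values have to decide it.
Tabulated IE_3 (kJ/mol): K 4420, Ca 4912, Be 14849, Mg 7733, N 4578.
So the third ionization energies run K < N < Ca < Mg < Be.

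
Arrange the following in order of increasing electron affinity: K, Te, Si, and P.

Si is in period 3, group 14; P is in period 3, group 15; K is in period 4, group 1; Te is in period 5, group 16.
Electron affinity generally becomes more exothermic across a period toward the halogens and less exothermic down a group.
Neither a single period nor a single group — weigh both effects.
P > K: both effects reinforce here, so P is clearly the higher of the two.
Si > P: this pair runs against the simple trend — see the exception note.
Te > Si: period and group pull opposite ways; the across-period shift dominates (190 vs 134 kJ/mol).
Note the exception: Si has a higher electron affinity than P, contrary to the simple trend — adding an electron to P's half-filled 3p³ is unfavourable, so Si (3p²) has the more exothermic EA.
Approximate values (kJ/mol): Si 134, P 72, K 48, Te 190.
So from lowest to highest: K < P < Si < Te.

K < P < Si < Te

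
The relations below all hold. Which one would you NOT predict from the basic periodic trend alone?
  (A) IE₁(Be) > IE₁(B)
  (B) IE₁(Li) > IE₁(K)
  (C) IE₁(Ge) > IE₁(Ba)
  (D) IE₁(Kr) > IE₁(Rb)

The general trend: IE₁ increases across a period and decreases down a group.
(A) Be (period 2, group 2) vs B (period 2, group 13): the stated order contradicts the simple trend.
(B) Li (period 2, group 1) vs K (period 4, group 1): the stated order agrees with the simple trend.
(C) Ge (period 4, group 14) vs Ba (period 6, group 2): the stated order agrees with the simple trend.
(D) Kr (period 4, group 18) vs Rb (period 5, group 1): the stated order agrees with the simple trend.
The exception is (A): removing B's lone 2p electron is easier than breaking Be's filled 2s².

(A)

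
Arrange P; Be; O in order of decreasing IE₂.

O > P > Be

After 1 electron has been removed, what remains? P⁺ still has 4 valence electrons; Be⁺ still has 1 valence electron; O⁺ still has 5 valence electrons.
All are still removing valence electrons, so compare the +1 ions as you would atoms: IE_2 generally rises across a period (higher Z_eff) and falls down a group (larger shell), subject to the usual subshell exceptions.
Valence configurations: P⁺ [Ne]3s²3p², Be⁺ [He]2s¹, O⁺ [He]2s²2p³.
Tabulated IE_2 (kJ/mol): P 1907, Be 1757, O 3388.
Hence IE_2: Be < P < O.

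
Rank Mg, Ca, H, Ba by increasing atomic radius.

H is in period 1, group 1; Mg is in period 3, group 2; Ca is in period 4, group 2; Ba is in period 6, group 2.
Atomic radius shrinks across a period as nuclear charge pulls the same shell inward, and grows down a group as new shells are added.
Here both period and group differ, so the two effects have to be weighed against each other.
Mg > H: period and group pull opposite ways; the down-group shift dominates (139 vs 32 pm).
Ca > Mg: Ca sits below Mg in group 2, so the down-group effect alone puts Ca larger.
Ba > Ca: Ba sits below Ca in group 2, so the down-group effect alone puts Ba larger.
Tabulated atomic radius (pm): H 32, Mg 139, Ca 171, Ba 196.
So from smallest to largest: H < Mg < Ca < Ba.

H, Mg, Ca, Ba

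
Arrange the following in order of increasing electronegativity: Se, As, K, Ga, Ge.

K is in period 4, group 1; Ga is in period 4, group 13; Ge is in period 4, group 14; As is in period 4, group 15; Se is in period 4, group 16.
Electronegativity increases across a period and decreases down a group, tracking effective nuclear charge and atomic size.
All lie in period 4, so electronegativity increases left to right.
So from lowest to highest: K < Ga < Ge < As < Se.

K < Ga < Ge < As < Se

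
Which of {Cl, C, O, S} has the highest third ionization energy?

O

The third ionization energy removes an electron from the +2 ion. For each element: Cl²⁺ still has 5 valence electrons; C²⁺ still has 2 valence electrons; O²⁺ still has 4 valence electrons; S²⁺ still has 4 valence electrons.
All are still removing valence electrons, so compare the +2 ions as you would atoms: IE_3 generally rises across a period (higher Z_eff) and falls down a group (larger shell), subject to the usual subshell exceptions.
Valence configurations: Cl²⁺ [Ne]3s²3p³, C²⁺ [He]2s², O²⁺ [He]2s²2p², S²⁺ [Ne]3s²3p².
Tabulated IE_3 (kJ/mol): Cl 3822, C 4620, O 5300, S 3357.
Hence IE_3: S < Cl < C < O.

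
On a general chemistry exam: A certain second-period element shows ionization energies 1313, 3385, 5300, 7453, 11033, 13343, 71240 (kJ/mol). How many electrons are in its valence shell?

6

Look for the largest jump between consecutive ionization energies: IE7/IE6 ≈ 5.3, far larger than any earlier ratio.
That jump marks the point where a core electron is being removed. So the atom has 6 valence electrons.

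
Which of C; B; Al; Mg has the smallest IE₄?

C

Consider each +3 ion: C³⁺ still has 1 valence electron; B³⁺ is the bare [He] core; Al³⁺ is the bare [Ne] core; Mg³⁺ is already 1 electron into the core.
Core electrons are held far more tightly than valence electrons, so Mg, Al and B top the IE_4 order.
Tabulated IE_4 (kJ/mol): C 6223, B 25026, Al 11577, Mg 10543.
Overall IE_4 order: C < Mg < Al < B.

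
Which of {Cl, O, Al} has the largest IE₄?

Al

IE_4 is the cost of taking one more electron from the +3 cation: Cl³⁺ still has 4 valence electrons; O³⁺ still has 3 valence electrons; Al³⁺ is the bare [Ne] core.
Pulling an electron out of a noble-gas core costs far more than removing a remaining valence electron, so Al sits at the high end of IE_4.
Valence configurations: Cl³⁺ [Ne]3s²3p², O³⁺ [He]2s²2p¹.
Approximate IE_4 values (kJ/mol): Cl 5159, O 7469, Al 11577.
Overall IE_4 order: Cl < O < Al.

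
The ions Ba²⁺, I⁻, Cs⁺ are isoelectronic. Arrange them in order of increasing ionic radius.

All of these have 54 electrons, so size is governed by nuclear charge alone: the more protons, the stronger the pull on the same electron cloud, and the smaller the ion.
Nuclear charges: Ba²⁺ (Z=56), Cs⁺ (Z=55), I⁻ (Z=53).
Smallest to largest: Ba²⁺ < Cs⁺ < I⁻.

Ba²⁺ < Cs⁺ < I⁻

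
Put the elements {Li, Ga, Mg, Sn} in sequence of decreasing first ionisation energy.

Mg, Sn, Ga, Li

Li is in period 2, group 1; Mg is in period 3, group 2; Ga is in period 4, group 13; Sn is in period 5, group 14.
Removing the outermost electron gets harder across a period and easier down a group.
A diagonal step moves right (one effect) and down (the opposite effect) at once.
Ga > Li: period and group pull opposite ways; the across-period shift dominates (579 vs 520 kJ/mol).
Sn > Ga: period and group pull opposite ways; the across-period shift dominates (709 vs 579 kJ/mol).
Mg > Sn: period and group pull opposite ways; the down-group shift dominates (738 vs 709 kJ/mol).
For reference (kJ/mol): Li 520, Mg 738, Ga 579, Sn 709.
So from highest to lowest: Mg > Sn > Ga > Li.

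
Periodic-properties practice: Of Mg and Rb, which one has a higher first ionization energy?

Mg

Mg is in period 3, group 2; Rb is in period 5, group 1.
First ionization energy rises across a period (greater Z_eff holds electrons more tightly) and falls down a group (valence electrons are farther from the nucleus).
Here both period and group differ, so the two effects have to be weighed against each other.
Mg > Rb: relative to Rb, both the across-period and down-group shifts push Mg's first ionization energy up.
For reference (kJ/mol): Mg 738, Rb 403.
So Mg has the higher first ionization energy (Mg > Rb).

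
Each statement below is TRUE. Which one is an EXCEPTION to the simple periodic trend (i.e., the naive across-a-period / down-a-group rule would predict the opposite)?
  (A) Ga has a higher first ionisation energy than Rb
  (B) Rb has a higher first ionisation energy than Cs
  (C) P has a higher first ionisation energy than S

(C)

The general trend: first ionisation energy increases across a period and decreases down a group.
(A) Ga (period 4, group 13) vs Rb (period 5, group 1): the stated order agrees with the simple trend.
(B) Rb (period 5, group 1) vs Cs (period 6, group 1): the stated order agrees with the simple trend.
(C) P (period 3, group 15) vs S (period 3, group 16): the stated order contradicts the simple trend.
The exception is (C): S (3p⁴) ionizes more easily than half-filled P (3p³) because the paired 3p electron in S is pushed out by e⁻–e⁻ repulsion.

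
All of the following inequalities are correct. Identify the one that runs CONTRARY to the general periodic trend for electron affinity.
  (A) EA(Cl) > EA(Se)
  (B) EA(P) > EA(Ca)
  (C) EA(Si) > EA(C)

The general trend: electron affinity increases across a period and decreases down a group.
(A) Cl (period 3, group 17) vs Se (period 4, group 16): the stated order agrees with the simple trend.
(B) P (period 3, group 15) vs Ca (period 4, group 2): the stated order agrees with the simple trend.
(C) Si (period 3, group 14) vs C (period 2, group 14): the stated order contradicts the simple trend.
The exception is (C): Si's larger, more diffuse 3p orbitals accept an added electron slightly more readily than C's compact 2p.

(C)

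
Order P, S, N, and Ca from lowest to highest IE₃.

P < S < N < Ca

Consider each +2 ion: P²⁺ still has 3 valence electrons; S²⁺ still has 4 valence electrons; N²⁺ still has 3 valence electrons; Ca²⁺ is the bare [Ar] core.
Breaking into a closed-shell core is much more expensive than removing a leftover valence electron — Ca has the largest IE_3 here.
Valence configurations: P²⁺ [Ne]3s²3p¹, S²⁺ [Ne]3s²3p², N²⁺ [He]2s²2p¹.
Approximate IE_3 values (kJ/mol): P 2914, S 3357, N 4578, Ca 4912.
So the third ionization energies run P < S < N < Ca.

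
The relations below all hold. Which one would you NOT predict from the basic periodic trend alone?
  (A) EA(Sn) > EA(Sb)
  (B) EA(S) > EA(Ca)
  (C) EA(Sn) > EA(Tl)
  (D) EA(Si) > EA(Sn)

The general trend: electron affinity increases across a period and decreases down a group.
(A) Sn (period 5, group 14) vs Sb (period 5, group 15): the stated order contradicts the simple trend.
(B) S (period 3, group 16) vs Ca (period 4, group 2): the stated order agrees with the simple trend.
(C) Sn (period 5, group 14) vs Tl (period 6, group 13): the stated order agrees with the simple trend.
(D) Si (period 3, group 14) vs Sn (period 5, group 14): the stated order agrees with the simple trend.
The exception is (A): adding an electron to Sb's half-filled 5p³ is unfavourable, so Sn has the more exothermic EA.

(A)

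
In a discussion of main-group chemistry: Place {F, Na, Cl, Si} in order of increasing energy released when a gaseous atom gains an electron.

F is in period 2, group 17; Na is in period 3, group 1; Si is in period 3, group 14; Cl is in period 3, group 17.
Adding an electron releases more energy for atoms nearer the top right (short of the noble gases).
Neither a single period nor a single group — weigh both effects.
Si > Na: both are in period 3; the period trend gives Si the larger value.
F > Si: both effects reinforce here, so F is clearly the higher of the two.
Cl > F: this pair runs against the simple trend — see the exception note.
Note the exception: Cl has a higher electron affinity than F, contrary to the simple trend — F's small 2p subshell makes the incoming electron feel strong e⁻–e⁻ repulsion, so Cl actually releases more energy on gaining an electron.
Tabulated electron affinity (kJ/mol): F 328, Na 53, Si 134, Cl 349.
So from lowest to highest: Na < Si < F < Cl.

Na < Si < F < Cl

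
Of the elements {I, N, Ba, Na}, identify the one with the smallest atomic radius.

N is in period 2, group 15; Na is in period 3, group 1; I is in period 5, group 17; Ba is in period 6, group 2.
Atomic radius shrinks across a period as nuclear charge pulls the same shell inward, and grows down a group as new shells are added.
Here both period and group differ, so the two effects have to be weighed against each other.
I > N: period and group pull opposite ways; the down-group shift dominates (133 vs 71 pm).
Na > I: period and group pull opposite ways; the across-period shift dominates (155 vs 133 pm).
Ba > Na: the two effects oppose for this pair; the down-group effect wins (196 vs 155 pm).
For reference (pm): N 71, Na 155, I 133, Ba 196.
The smallest atomic radius among these belongs to N.

N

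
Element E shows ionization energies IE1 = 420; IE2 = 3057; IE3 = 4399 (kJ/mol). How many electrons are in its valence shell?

1

Look for the largest jump between consecutive ionization energies: IE2/IE1 ≈ 7.3, far larger than any earlier ratio.
That jump marks the point where a core electron is being removed. So the atom has 1 valence electron.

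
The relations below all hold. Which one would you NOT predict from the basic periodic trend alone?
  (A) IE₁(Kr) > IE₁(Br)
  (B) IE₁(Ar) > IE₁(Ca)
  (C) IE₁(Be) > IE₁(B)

(C)

The general trend: IE₁ increases across a period and decreases down a group.
(A) Kr (period 4, group 18) vs Br (period 4, group 17): the stated order agrees with the simple trend.
(B) Ar (period 3, group 18) vs Ca (period 4, group 2): the stated order agrees with the simple trend.
(C) Be (period 2, group 2) vs B (period 2, group 13): the stated order contradicts the simple trend.
The exception is (C): removing B's lone 2p electron is easier than breaking Be's filled 2s².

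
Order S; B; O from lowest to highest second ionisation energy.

IE_2 is the cost of taking one more electron from the +1 cation: S⁺ still has 5 valence electrons; B⁺ still has 2 valence electrons; O⁺ still has 5 valence electrons.
All are still removing valence electrons, so compare the +1 ions as you would atoms: IE_2 generally rises across a period (higher Z_eff) and falls down a group (larger shell), subject to the usual subshell exceptions.
Valence configurations: S⁺ [Ne]3s²3p³, B⁺ [He]2s², O⁺ [He]2s²2p³.
Approximate IE_2 values (kJ/mol): S 2252, B 2427, O 3388.
Hence IE_2: S < B < O.

S < B < O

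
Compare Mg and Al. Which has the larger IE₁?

Mg

Mg is in period 3, group 2; Al is in period 3, group 13.
IE₁ increases left→right with effective nuclear charge and decreases top→bottom as the valence shell moves farther out.
All lie in period 3; the across-period trend (first ionization energy increases left to right) applies, with the exception below.
Note the exception: Mg has a higher first ionization energy than Al, contrary to the simple trend — Al's single 3p electron is easier to remove than one from Mg's filled 3s².
Approximate values (kJ/mol): Mg 738, Al 578.
So Mg has the larger IE₁ (Mg > Al).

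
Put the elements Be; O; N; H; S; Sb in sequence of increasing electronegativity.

Be < Sb < H < S < N < O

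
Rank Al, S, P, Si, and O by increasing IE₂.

Si < Al < P < S < O

Consider each +1 ion: Al⁺ still has 2 valence electrons; S⁺ still has 5 valence electrons; P⁺ still has 4 valence electrons; Si⁺ still has 3 valence electrons; O⁺ still has 5 valence electrons.
All are still removing valence electrons, so compare the +1 ions as you would atoms: IE_2 generally rises across a period (higher Z_eff) and falls down a group (larger shell), subject to the usual subshell exceptions.
Valence configurations: Al⁺ [Ne]3s², S⁺ [Ne]3s²3p³, P⁺ [Ne]3s²3p², Si⁺ [Ne]3s²3p¹, O⁺ [He]2s²2p³.
Si⁺ loses a lone 3p electron whereas Al⁺ must break into a filled 3s² pair, so IE_2(Al) > IE_2(Si) even though Si has the higher nuclear charge.
Approximate IE_2 values (kJ/mol): Al 1817, S 2252, P 1907, Si 1577, O 3388.
Putting it together, IE_2: Si < Al < P < S < O.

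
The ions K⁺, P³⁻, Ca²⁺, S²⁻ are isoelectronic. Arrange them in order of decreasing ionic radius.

All of these have 18 electrons, so size is governed by nuclear charge alone: the more protons, the stronger the pull on the same electron cloud, and the smaller the ion.
Nuclear charges: Ca²⁺ (Z=20), K⁺ (Z=19), S²⁻ (Z=16), P³⁻ (Z=15).
Largest to smallest: P³⁻ > S²⁻ > K⁺ > Ca²⁺.

P³⁻ > S²⁻ > K⁺ > Ca²⁺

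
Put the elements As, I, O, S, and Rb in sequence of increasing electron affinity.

Rb, As, O, S, I

O is in period 2, group 16; S is in period 3, group 16; As is in period 4, group 15; Rb is in period 5, group 1; I is in period 5, group 17.
Atoms with high Z_eff and room in the valence shell (especially the halogens) have the most exothermic electron affinities.
These span different periods and groups, so the two trends combine.
As > Rb: relative to Rb, both the across-period and down-group shifts push As's electron affinity up.
O > As: both effects reinforce here, so O is clearly the higher of the two.
S > O: this pair runs against the simple trend — see the exception note.
I > S: period and group pull opposite ways; the across-period shift dominates (295 vs 200 kJ/mol).
Note the exception: S has a higher electron affinity than O, contrary to the simple trend — the compact 2p subshell of O repels the added electron more than S's larger 3p does.
For reference (kJ/mol): O 141, S 200, As 78, Rb 47, I 295.
So from lowest to highest: Rb < As < O < S < I.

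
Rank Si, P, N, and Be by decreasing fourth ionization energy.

The fourth ionization energy removes an electron from the +3 ion. For each element: Si³⁺ still has 1 valence electron; P³⁺ still has 2 valence electrons; N³⁺ still has 2 valence electrons; Be³⁺ is already 1 electron into the core.
Pulling an electron out of a noble-gas core costs far more than removing a remaining valence electron, so Be sits at the high end of IE_4.
Valence configurations: Si³⁺ [Ne]3s¹, P³⁺ [Ne]3s², N³⁺ [He]2s².
Tabulated IE_4 (kJ/mol): Si 4356, P 4964, N 7475, Be 21007.
Overall IE_4 order: Si < P < N < Be.

Be, N, P, Si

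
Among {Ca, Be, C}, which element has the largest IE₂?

After 1 electron has been removed, what remains? Ca⁺ still has 1 valence electron; Be⁺ still has 1 valence electron; C⁺ still has 3 valence electrons.
All are still removing valence electrons, so compare the +1 ions as you would atoms: IE_2 generally rises across a period (higher Z_eff) and falls down a group (larger shell), subject to the usual subshell exceptions.
Valence configurations: Ca⁺ [Ar]4s¹, Be⁺ [He]2s¹, C⁺ [He]2s²2p¹.
Approximate IE_2 values (kJ/mol): Ca 1145, Be 1757, C 2353.
Hence IE_2: Ca < Be < C.

C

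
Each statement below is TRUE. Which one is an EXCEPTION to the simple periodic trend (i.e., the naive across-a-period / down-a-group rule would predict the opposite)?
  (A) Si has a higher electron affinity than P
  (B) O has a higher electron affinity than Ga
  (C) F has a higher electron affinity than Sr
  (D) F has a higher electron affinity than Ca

(A)

The general trend: electron affinity increases across a period and decreases down a group.
(A) Si (period 3, group 14) vs P (period 3, group 15): the stated order contradicts the simple trend.
(B) O (period 2, group 16) vs Ga (period 4, group 13): the stated order agrees with the simple trend.
(C) F (period 2, group 17) vs Sr (period 5, group 2): the stated order agrees with the simple trend.
(D) F (period 2, group 17) vs Ca (period 4, group 2): the stated order agrees with the simple trend.
The exception is (A): adding an electron to P's half-filled 3p³ is unfavourable, so Si (3p²) has the more exothermic EA.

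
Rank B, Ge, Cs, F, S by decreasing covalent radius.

Cs > Ge > S > B > F

B is in period 2, group 13; F is in period 2, group 17; S is in period 3, group 16; Ge is in period 4, group 14; Cs is in period 6, group 1.
Radius decreases left→right (rising Z_eff, same n) and increases top→bottom (higher n).
Neither a single period nor a single group — weigh both effects.
B > F: both are in period 2; the period trend gives B the larger value.
S > B: the two effects oppose for this pair; the down-group effect wins (103 vs 85 pm).
Ge > S: relative to S, both the across-period and down-group shifts push Ge's atomic radius up.
Cs > Ge: both effects reinforce here, so Cs is clearly the larger of the two.
Tabulated atomic radius (pm): B 85, F 64, S 103, Ge 121, Cs 232.
So from largest to smallest: Cs > Ge > S > B > F.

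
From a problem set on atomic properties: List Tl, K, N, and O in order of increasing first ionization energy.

N is in period 2, group 15; O is in period 2, group 16; K is in period 4, group 1; Tl is in period 6, group 13.
First ionization energy rises across a period (greater Z_eff holds electrons more tightly) and falls down a group (valence electrons are farther from the nucleus).
Here both period and group differ, so the two effects have to be weighed against each other.
Tl > K: the two effects oppose for this pair; the across-period effect wins (589 vs 419 kJ/mol).
O > Tl: relative to Tl, both the across-period and down-group shifts push O's first ionization energy up.
N > O: this pair runs against the simple trend — see the exception note.
Note the exception: N has a higher first ionization energy than O, contrary to the simple trend — pairing an electron in O's 2p⁴ costs repulsion energy, so O ionizes more easily than half-filled N (2p³).
Tabulated first ionization energy (kJ/mol): N 1402, O 1314, K 419, Tl 589.
So from lowest to highest: K < Tl < O < N.

K < Tl < O < N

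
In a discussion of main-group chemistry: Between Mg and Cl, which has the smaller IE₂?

Mg

The second ionization energy removes an electron from the +1 ion. For each element: Mg⁺ still has 1 valence electron; Cl⁺ still has 6 valence electrons.
All are still removing valence electrons, so compare the +1 ions as you would atoms: IE_2 generally rises across a period (higher Z_eff) and falls down a group (larger shell), subject to the usual subshell exceptions.
Valence configurations: Mg⁺ [Ne]3s¹, Cl⁺ [Ne]3s²3p⁴.
Approximate IE_2 values (kJ/mol): Mg 1451, Cl 2298.
Putting it together, IE_2: Mg < Cl.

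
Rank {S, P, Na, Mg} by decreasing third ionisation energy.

Mg, Na, S, P

Consider each +2 ion: S²⁺ still has 4 valence electrons; P²⁺ still has 3 valence electrons; Na²⁺ is already 1 electron into the core; Mg²⁺ is the bare [Ne] core.
Core electrons are held far more tightly than valence electrons, so Na and Mg top the IE_3 order.
Valence configurations: S²⁺ [Ne]3s²3p², P²⁺ [Ne]3s²3p¹.
Approximate IE_3 values (kJ/mol): S 3357, P 2914, Na 6910, Mg 7733.
Putting it together, IE_3: P < S < Na < Mg.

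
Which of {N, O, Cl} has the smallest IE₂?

After 1 electron has been removed, what remains? N⁺ still has 4 valence electrons; O⁺ still has 5 valence electrons; Cl⁺ still has 6 valence electrons.
All are still removing valence electrons, so compare the +1 ions as you would atoms: IE_2 generally rises across a period (higher Z_eff) and falls down a group (larger shell), subject to the usual subshell exceptions.
Valence configurations: N⁺ [He]2s²2p², O⁺ [He]2s²2p³, Cl⁺ [Ne]3s²3p⁴.
Tabulated IE_2 (kJ/mol): N 2856, O 3388, Cl 2298.
So the second ionization energies run Cl < N < O.

Cl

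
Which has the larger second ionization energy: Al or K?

K

After 1 electron has been removed, what remains? Al⁺ still has 2 valence electrons; K⁺ is the bare [Ar] core.
Pulling an electron out of a noble-gas core costs far more than removing a remaining valence electron, so K sits at the high end of IE_2.
Tabulated IE_2 (kJ/mol): Al 1817, K 3052.
Hence IE_2: Al < K.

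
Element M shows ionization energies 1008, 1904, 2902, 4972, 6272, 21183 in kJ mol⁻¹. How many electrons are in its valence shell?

Look for the largest jump between consecutive ionization energies: IE6/IE5 ≈ 3.4, far larger than any earlier ratio.
That jump marks the point where a core electron is being removed. So the atom has 5 valence electrons.

5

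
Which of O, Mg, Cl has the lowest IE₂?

Consider each +1 ion: O⁺ still has 5 valence electrons; Mg⁺ still has 1 valence electron; Cl⁺ still has 6 valence electrons.
All are still removing valence electrons, so compare the +1 ions as you would atoms: IE_2 generally rises across a period (higher Z_eff) and falls down a group (larger shell), subject to the usual subshell exceptions.
Valence configurations: O⁺ [He]2s²2p³, Mg⁺ [Ne]3s¹, Cl⁺ [Ne]3s²3p⁴.
Approximate IE_2 values (kJ/mol): O 3388, Mg 1451, Cl 2298.
Hence IE_2: Mg < Cl < O.

Mg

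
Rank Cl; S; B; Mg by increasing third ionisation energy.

S < B < Cl < Mg

After 2 electrons have been removed, what remains? Cl²⁺ still has 5 valence electrons; S²⁺ still has 4 valence electrons; B²⁺ still has 1 valence electron; Mg²⁺ is the bare [Ne] core.
Breaking into a closed-shell core is much more expensive than removing a leftover valence electron — Mg has the largest IE_3 here.
Valence configurations: Cl²⁺ [Ne]3s²3p³, S²⁺ [Ne]3s²3p², B²⁺ [He]2s¹.
Tabulated IE_3 (kJ/mol): Cl 3822, S 3357, B 3660, Mg 7733.
Overall IE_3 order: S < B < Cl < Mg.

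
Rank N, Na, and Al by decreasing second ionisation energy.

IE_2 is the cost of taking one more electron from the +1 cation: N⁺ still has 4 valence electrons; Na⁺ is the bare [Ne] core; Al⁺ still has 2 valence electrons.
Core electrons are held far more tightly than valence electrons, so Na tops the IE_2 order.
Valence configurations: N⁺ [He]2s²2p², Al⁺ [Ne]3s².
Approximate IE_2 values (kJ/mol): N 2856, Na 4562, Al 1817.
Hence IE_2: Al < N < Na.

Na > N > Al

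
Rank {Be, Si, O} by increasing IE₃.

Consider each +2 ion: Be²⁺ is the bare [He] core; Si²⁺ still has 2 valence electrons; O²⁺ still has 4 valence electrons.
Core electrons are held far more tightly than valence electrons, so Be tops the IE_3 order.
Valence configurations: Si²⁺ [Ne]3s², O²⁺ [He]2s²2p².
The numbers (kJ/mol): Be 14849, Si 3232, O 5300.
Putting it together, IE_3: Si < O < Be.

Si < O < Be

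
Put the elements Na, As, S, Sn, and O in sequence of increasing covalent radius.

O is in period 2, group 16; Na is in period 3, group 1; S is in period 3, group 16; As is in period 4, group 15; Sn is in period 5, group 14.
Atomic radius shrinks across a period as nuclear charge pulls the same shell inward, and grows down a group as new shells are added.
These span different periods and groups, so the two trends combine.
S > O: S sits below O in group 16, so the down-group effect alone puts S larger.
As > S: relative to S, both the across-period and down-group shifts push As's atomic radius up.
Sn > As: both effects reinforce here, so Sn is clearly the larger of the two.
Na > Sn: period and group pull opposite ways; the across-period shift dominates (155 vs 140 pm).
For reference (pm): O 63, Na 155, S 103, As 121, Sn 140.
So from smallest to largest: O < S < As < Sn < Na.

O, S, As, Sn, Na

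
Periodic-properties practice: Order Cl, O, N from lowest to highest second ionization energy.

The second ionization energy removes an electron from the +1 ion. For each element: Cl⁺ still has 6 valence electrons; O⁺ still has 5 valence electrons; N⁺ still has 4 valence electrons.
All are still removing valence electrons, so compare the +1 ions as you would atoms: IE_2 generally rises across a period (higher Z_eff) and falls down a group (larger shell), subject to the usual subshell exceptions.
Valence configurations: Cl⁺ [Ne]3s²3p⁴, O⁺ [He]2s²2p³, N⁺ [He]2s²2p².
Approximate IE_2 values (kJ/mol): Cl 2298, O 3388, N 2856.
Overall IE_2 order: Cl < N < O.

Cl, N, O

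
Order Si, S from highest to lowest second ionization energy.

After 1 electron has been removed, what remains? Si⁺ still has 3 valence electrons; S⁺ still has 5 valence electrons.
All are still removing valence electrons, so compare the +1 ions as you would atoms: IE_2 generally rises across a period (higher Z_eff) and falls down a group (larger shell), subject to the usual subshell exceptions.
Valence configurations: Si⁺ [Ne]3s²3p¹, S⁺ [Ne]3s²3p³.
Approximate IE_2 values (kJ/mol): Si 1577, S 2252.
Hence IE_2: Si < S.

S, Si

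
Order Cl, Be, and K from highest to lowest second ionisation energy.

After 1 electron has been removed, what remains? Cl⁺ still has 6 valence electrons; Be⁺ still has 1 valence electron; K⁺ is the bare [Ar] core.
Breaking into a closed-shell core is much more expensive than removing a leftover valence electron — K has the largest IE_2 here.
Valence configurations: Cl⁺ [Ne]3s²3p⁴, Be⁺ [He]2s¹.
The numbers (kJ/mol): Cl 2298, Be 1757, K 3052.
So the second ionization energies run Be < Cl < K.

K, Cl, Be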